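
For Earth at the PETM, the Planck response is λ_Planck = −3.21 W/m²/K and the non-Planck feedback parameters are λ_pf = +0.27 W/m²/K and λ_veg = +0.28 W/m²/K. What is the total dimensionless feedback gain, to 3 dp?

Convert to gains: g_pf = 0.27/3.21 = 0.08411; g_veg = 0.28/3.21 = 0.08723.
Total gain g = 0.17134.

0.171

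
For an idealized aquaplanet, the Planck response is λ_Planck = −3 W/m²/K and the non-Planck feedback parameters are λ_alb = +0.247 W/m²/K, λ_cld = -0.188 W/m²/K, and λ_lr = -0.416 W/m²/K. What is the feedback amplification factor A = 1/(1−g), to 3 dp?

0.894

Convert to gains: g_alb = 0.247/3 = 0.08233; g_cld = -0.188/3 = -0.06267; g_lr = -0.416/3 = -0.1387.
Total gain g = -0.11904.
A = 1/(1 + 0.11904) = 0.894.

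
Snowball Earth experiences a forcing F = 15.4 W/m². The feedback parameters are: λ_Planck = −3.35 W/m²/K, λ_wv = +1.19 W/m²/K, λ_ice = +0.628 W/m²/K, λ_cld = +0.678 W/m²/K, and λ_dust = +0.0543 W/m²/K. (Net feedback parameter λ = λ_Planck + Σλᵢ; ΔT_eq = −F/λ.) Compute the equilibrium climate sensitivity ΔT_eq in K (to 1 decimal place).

Net feedback parameter λ = (−3.35) + (+1.19) + (+0.628) + (+0.678) + (+0.0543) = -0.7997 W/m²/K.
ΔT = −F/λ = −15.4/(-0.7997) = 19.3 K.

19.3 K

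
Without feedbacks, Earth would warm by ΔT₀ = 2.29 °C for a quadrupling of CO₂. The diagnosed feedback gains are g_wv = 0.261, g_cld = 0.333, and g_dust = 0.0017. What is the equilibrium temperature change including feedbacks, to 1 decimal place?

5.7 °C

Total gain g = 0.261 + 0.333 + 0.0017 = 0.5957.
Amplification A = 1/(1 − 0.5957) = 2.473.
ΔT = 2.29 × 2.473 = 5.7 °C.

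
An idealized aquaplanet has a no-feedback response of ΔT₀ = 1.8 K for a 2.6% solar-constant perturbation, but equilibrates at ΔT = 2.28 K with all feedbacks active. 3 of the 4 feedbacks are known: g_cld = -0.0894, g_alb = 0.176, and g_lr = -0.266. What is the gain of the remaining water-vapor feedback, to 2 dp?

0.39

Amplification A = ΔT/ΔT₀ = 2.28/1.8 = 1.267.
Total gain g = 1 − 1/A = 1 − 1/1.267 = 0.2107.
Known gains sum to -0.0894 + 0.176 − 0.266 = -0.1794.
g_wv = 0.2107 + 0.1794 = 0.39.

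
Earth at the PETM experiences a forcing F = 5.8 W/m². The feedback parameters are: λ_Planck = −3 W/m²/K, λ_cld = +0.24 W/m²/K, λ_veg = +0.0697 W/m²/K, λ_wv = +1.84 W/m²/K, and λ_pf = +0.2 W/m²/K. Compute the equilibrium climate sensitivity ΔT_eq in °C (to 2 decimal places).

8.92 °C

Net feedback parameter λ = (−3) + (+0.24) + (+0.0697) + (+1.84) + (+0.2) = -0.6503 W/m²/K.
ΔT = −F/λ = −5.8/(-0.6503) = 8.92 °C.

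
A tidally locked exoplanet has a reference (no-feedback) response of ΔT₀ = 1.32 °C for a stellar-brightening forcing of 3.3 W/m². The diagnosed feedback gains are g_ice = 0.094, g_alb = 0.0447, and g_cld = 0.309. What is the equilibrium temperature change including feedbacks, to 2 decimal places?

2.39 °C

Total gain g = 0.094 + 0.0447 + 0.309 = 0.4477.
Amplification A = 1/(1 − 0.4477) = 1.811.
ΔT = 1.32 × 1.811 = 2.39 °C.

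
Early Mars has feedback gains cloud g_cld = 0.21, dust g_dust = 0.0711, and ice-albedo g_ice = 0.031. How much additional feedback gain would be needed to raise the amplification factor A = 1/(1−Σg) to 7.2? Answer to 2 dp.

0.55

Current total gain = 0.3121.
Target gain for A = 7.2: g* = 1 − 1/7.2 = 0.8611.
Additional gain needed = 0.8611 − 0.3121 = 0.55.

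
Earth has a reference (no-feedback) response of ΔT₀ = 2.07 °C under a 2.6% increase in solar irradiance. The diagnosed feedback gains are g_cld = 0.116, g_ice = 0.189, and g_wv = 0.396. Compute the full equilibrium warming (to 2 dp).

6.92 °C

Total gain g = 0.116 + 0.189 + 0.396 = 0.701.
Amplification A = 1/(1 − 0.701) = 3.344.
ΔT = 2.07 × 3.344 = 6.92 °C.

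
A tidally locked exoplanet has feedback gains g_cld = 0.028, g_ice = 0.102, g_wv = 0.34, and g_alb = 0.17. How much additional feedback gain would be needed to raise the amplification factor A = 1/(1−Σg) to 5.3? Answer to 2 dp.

0.17

Current total gain = 0.64.
Target gain for A = 5.3: g* = 1 − 1/5.3 = 0.8113.
Additional gain needed = 0.8113 − 0.64 = 0.17.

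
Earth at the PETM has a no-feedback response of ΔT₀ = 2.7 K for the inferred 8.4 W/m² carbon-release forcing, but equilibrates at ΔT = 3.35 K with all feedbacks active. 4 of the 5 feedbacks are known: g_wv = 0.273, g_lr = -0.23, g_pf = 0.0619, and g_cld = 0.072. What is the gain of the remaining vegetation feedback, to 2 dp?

0.02

Amplification A = ΔT/ΔT₀ = 3.35/2.7 = 1.241.
Total gain g = 1 − 1/A = 1 − 1/1.241 = 0.1942.
Known gains sum to 0.273 − 0.23 + 0.0619 + 0.072 = 0.1769.
g_veg = 0.1942 − 0.1769 = 0.02.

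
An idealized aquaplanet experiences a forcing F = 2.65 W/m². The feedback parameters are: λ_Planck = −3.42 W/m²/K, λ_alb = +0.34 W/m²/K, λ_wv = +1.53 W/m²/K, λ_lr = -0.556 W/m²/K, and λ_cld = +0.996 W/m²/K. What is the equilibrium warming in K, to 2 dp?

2.39 K

Net feedback parameter λ = (−3.42) + (+0.34) + (+1.53) + (-0.556) + (+0.996) = -1.11 W/m²/K.
ΔT = −F/λ = −2.65/(-1.11) = 2.39 K.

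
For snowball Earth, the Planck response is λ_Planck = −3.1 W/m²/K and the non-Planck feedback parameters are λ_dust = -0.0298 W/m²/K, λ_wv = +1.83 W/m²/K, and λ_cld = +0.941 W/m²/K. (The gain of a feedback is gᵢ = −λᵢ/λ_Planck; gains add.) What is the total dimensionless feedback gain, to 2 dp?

0.88

Convert to gains: g_dust = -0.0298/3.1 = -0.009613; g_wv = 1.83/3.1 = 0.5903; g_cld = 0.941/3.1 = 0.3035.
Total gain g = 0.884187.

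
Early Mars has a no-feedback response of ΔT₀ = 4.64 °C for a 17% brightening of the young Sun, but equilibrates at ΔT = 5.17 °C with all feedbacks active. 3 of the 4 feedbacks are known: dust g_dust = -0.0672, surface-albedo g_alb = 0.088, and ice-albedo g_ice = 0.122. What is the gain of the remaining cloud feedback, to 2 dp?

-0.04

Amplification A = ΔT/ΔT₀ = 5.17/4.64 = 1.114.
Total gain g = 1 − 1/A = 1 − 1/1.114 = 0.1023.
Known gains sum to -0.0672 + 0.088 + 0.122 = 0.1428.
g_cld = 0.1023 − 0.1428 = -0.04.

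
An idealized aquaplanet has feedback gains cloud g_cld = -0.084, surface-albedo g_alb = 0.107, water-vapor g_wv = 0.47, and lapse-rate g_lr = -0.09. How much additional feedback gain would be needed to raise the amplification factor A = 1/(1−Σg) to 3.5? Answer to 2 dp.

Current total gain = 0.403.
Target gain for A = 3.5: g* = 1 − 1/3.5 = 0.7143.
Additional gain needed = 0.7143 − 0.403 = 0.31.

0.31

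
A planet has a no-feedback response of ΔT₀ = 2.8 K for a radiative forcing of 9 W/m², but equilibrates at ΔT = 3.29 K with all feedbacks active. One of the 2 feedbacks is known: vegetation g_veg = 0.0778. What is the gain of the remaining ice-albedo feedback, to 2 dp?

Amplification A = ΔT/ΔT₀ = 3.29/2.8 = 1.175.
Total gain g = 1 − 1/A = 1 − 1/1.175 = 0.1489.
The known gain is 0.0778.
g_ice = 0.1489 − 0.0778 = 0.07.

0.07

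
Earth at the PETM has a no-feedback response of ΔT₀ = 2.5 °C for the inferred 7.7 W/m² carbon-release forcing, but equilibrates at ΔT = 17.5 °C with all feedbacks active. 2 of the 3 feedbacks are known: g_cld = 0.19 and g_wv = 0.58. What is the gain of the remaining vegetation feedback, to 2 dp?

0.09

Amplification A = ΔT/ΔT₀ = 17.5/2.5 = 7.
Total gain g = 1 − 1/A = 1 − 1/7 = 0.8571.
Known gains sum to 0.19 + 0.58 = 0.77.
g_veg = 0.8571 − 0.77 = 0.09.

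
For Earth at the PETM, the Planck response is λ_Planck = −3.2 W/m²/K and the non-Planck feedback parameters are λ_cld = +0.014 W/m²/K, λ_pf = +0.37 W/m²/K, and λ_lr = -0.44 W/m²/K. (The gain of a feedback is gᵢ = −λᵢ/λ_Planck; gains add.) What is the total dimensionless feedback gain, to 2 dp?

Convert to gains: g_cld = 0.014/3.2 = 0.004375; g_pf = 0.37/3.2 = 0.1156; g_lr = -0.44/3.2 = -0.1375.
Total gain g = -0.017525.

-0.02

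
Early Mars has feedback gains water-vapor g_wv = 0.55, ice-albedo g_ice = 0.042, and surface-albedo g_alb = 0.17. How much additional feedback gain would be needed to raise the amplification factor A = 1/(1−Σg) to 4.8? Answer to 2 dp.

0.03

Current total gain = 0.762.
Target gain for A = 4.8: g* = 1 − 1/4.8 = 0.7917.
Additional gain needed = 0.7917 − 0.762 = 0.03.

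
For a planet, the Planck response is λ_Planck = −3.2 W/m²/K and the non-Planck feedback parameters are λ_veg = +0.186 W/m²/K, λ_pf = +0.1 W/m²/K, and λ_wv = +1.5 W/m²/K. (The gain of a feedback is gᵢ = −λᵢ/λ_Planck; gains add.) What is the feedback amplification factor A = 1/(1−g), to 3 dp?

2.263

Convert to gains: g_veg = 0.186/3.2 = 0.05812; g_pf = 0.1/3.2 = 0.03125; g_wv = 1.5/3.2 = 0.4688.
Total gain g = 0.55817.
A = 1/(1 − 0.55817) = 2.263.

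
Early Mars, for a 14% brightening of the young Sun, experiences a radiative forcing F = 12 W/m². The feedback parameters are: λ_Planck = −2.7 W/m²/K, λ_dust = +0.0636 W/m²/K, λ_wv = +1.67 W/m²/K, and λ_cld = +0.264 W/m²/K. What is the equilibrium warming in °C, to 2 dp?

Net feedback parameter λ = (−2.7) + (+0.0636) + (+1.67) + (+0.264) = -0.7024 W/m²/K.
ΔT = −F/λ = −12/(-0.7024) = 17.08 °C.

17.08 °C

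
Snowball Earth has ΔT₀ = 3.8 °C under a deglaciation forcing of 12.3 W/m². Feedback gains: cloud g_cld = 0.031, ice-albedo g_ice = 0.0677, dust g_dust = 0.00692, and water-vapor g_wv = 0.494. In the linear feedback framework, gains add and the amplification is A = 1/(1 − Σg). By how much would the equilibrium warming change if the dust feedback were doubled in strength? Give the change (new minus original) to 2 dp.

0.17 °C

Original: g = 0.59962, ΔT = 3.8/(1−0.59962) = 9.4910 °C.
With doubled dust: g' = 0.60654, ΔT' = 3.8/(1−0.60654) = 9.6579 °C.
Change = 9.6579 − 9.4910 = 0.17 °C.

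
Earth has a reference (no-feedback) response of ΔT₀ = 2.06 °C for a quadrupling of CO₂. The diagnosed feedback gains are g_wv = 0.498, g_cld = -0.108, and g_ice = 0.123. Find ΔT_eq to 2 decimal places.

4.23 °C

Total gain g = 0.498 − 0.108 + 0.123 = 0.513.
Amplification A = 1/(1 − 0.513) = 2.053.
ΔT = 2.06 × 2.053 = 4.23 °C.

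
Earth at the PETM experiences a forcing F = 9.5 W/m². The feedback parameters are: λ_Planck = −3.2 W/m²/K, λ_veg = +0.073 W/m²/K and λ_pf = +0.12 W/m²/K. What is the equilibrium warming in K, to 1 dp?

Net feedback parameter λ = (−3.2) + (+0.073) + (+0.12) = -3.007 W/m²/K.
ΔT = −F/λ = −9.5/(-3.007) = 3.2 K.

3.2 K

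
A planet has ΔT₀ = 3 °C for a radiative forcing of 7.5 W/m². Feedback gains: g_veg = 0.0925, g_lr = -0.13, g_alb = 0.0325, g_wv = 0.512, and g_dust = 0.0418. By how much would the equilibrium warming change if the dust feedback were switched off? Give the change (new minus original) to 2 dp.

Original: g = 0.5488, ΔT = 3/(1−0.5488) = 6.6489 °C.
Without dust: g' = 0.507, ΔT' = 3/(1−0.507) = 6.0852 °C.
Change = 6.0852 − 6.6489 = -0.56 °C.

-0.56 °C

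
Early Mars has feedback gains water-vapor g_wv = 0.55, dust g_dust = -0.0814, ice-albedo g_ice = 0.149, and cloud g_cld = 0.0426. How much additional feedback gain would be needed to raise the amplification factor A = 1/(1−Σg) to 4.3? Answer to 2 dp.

Current total gain = 0.6602.
Target gain for A = 4.3: g* = 1 − 1/4.3 = 0.7674.
Additional gain needed = 0.7674 − 0.6602 = 0.11.

0.11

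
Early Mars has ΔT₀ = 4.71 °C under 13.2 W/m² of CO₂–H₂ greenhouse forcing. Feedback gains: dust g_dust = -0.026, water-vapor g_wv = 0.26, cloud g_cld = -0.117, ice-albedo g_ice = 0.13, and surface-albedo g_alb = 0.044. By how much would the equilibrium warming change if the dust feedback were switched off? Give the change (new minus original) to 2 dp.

Original: g = 0.291, ΔT = 4.71/(1−0.291) = 6.6432 °C.
Without dust: g' = 0.317, ΔT' = 4.71/(1−0.317) = 6.8960 °C.
Change = 6.8960 − 6.6432 = 0.25 °C.

0.25 °C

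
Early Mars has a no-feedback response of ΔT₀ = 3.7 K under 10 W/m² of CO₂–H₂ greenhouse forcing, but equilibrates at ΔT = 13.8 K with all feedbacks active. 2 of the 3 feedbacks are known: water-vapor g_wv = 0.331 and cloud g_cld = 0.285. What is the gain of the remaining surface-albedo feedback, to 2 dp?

Amplification A = ΔT/ΔT₀ = 13.8/3.7 = 3.73.
Total gain g = 1 − 1/A = 1 − 1/3.73 = 0.7319.
Known gains sum to 0.331 + 0.285 = 0.616.
g_alb = 0.7319 − 0.616 = 0.12.

0.12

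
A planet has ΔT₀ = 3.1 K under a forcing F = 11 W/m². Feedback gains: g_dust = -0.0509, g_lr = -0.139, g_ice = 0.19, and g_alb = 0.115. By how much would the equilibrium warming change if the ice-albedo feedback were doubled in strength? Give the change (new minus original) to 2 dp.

0.96 K

Original: g = 0.1151, ΔT = 3.1/(1−0.1151) = 3.5032 K.
With doubled ice-albedo: g' = 0.3051, ΔT' = 3.1/(1−0.3051) = 4.4611 K.
Change = 4.4611 − 3.5032 = 0.96 K.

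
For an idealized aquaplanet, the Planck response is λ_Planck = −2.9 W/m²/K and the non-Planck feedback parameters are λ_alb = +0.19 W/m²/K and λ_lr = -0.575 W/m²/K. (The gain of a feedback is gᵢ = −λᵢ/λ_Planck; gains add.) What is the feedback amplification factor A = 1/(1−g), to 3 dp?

Convert to gains: g_alb = 0.19/2.9 = 0.06552; g_lr = -0.575/2.9 = -0.1983.
Total gain g = -0.13278.
A = 1/(1 + 0.13278) = 0.883.

0.883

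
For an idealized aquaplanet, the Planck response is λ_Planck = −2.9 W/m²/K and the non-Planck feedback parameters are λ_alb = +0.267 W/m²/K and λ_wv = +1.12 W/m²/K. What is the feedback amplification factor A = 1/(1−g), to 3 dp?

1.917

Convert to gains: g_alb = 0.267/2.9 = 0.09207; g_wv = 1.12/2.9 = 0.3862.
Total gain g = 0.47827.
A = 1/(1 − 0.47827) = 1.917.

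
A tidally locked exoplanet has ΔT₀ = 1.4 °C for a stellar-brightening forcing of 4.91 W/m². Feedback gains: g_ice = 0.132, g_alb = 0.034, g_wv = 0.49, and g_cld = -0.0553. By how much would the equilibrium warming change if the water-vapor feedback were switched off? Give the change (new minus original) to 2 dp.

Original: g = 0.6007, ΔT = 1.4/(1−0.6007) = 3.5061 °C.
Without water-vapor: g' = 0.1107, ΔT' = 1.4/(1−0.1107) = 1.5743 °C.
Change = 1.5743 − 3.5061 = -1.93 °C.

-1.93 °C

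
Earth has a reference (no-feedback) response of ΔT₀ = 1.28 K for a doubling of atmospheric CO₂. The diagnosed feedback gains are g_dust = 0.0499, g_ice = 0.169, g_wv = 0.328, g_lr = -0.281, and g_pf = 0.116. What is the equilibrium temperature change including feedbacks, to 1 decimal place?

2.1 K

Total gain g = 0.0499 + 0.169 + 0.328 − 0.281 + 0.116 = 0.3819.
Amplification A = 1/(1 − 0.3819) = 1.618.
ΔT = 1.28 × 1.618 = 2.1 K.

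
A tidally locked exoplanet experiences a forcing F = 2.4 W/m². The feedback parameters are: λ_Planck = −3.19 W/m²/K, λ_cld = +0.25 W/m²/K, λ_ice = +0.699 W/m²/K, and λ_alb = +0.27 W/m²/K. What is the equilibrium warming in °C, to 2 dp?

1.22 °C

Net feedback parameter λ = (−3.19) + (+0.25) + (+0.699) + (+0.27) = -1.971 W/m²/K.
ΔT = −F/λ = −2.4/(-1.971) = 1.22 °C.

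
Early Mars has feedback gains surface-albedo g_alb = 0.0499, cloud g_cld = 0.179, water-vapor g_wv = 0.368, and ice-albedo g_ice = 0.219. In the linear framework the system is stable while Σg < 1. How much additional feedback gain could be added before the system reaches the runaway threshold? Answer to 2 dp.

Current total gain = 0.0499 + 0.179 + 0.368 + 0.219 = 0.8159.
Margin to runaway = 1 − 0.8159 = 0.18.

0.18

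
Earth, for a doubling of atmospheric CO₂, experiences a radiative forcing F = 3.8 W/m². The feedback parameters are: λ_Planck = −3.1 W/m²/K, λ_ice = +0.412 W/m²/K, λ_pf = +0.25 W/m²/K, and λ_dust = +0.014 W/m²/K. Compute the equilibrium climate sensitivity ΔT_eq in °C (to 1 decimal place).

1.6 °C

Net feedback parameter λ = (−3.1) + (+0.412) + (+0.25) + (+0.014) = -2.424 W/m²/K.
ΔT = −F/λ = −3.8/(-2.424) = 1.6 °C.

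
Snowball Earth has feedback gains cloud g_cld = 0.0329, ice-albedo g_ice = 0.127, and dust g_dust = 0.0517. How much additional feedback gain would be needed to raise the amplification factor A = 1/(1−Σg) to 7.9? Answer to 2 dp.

0.66

Current total gain = 0.2116.
Target gain for A = 7.9: g* = 1 − 1/7.9 = 0.8734.
Additional gain needed = 0.8734 − 0.2116 = 0.66.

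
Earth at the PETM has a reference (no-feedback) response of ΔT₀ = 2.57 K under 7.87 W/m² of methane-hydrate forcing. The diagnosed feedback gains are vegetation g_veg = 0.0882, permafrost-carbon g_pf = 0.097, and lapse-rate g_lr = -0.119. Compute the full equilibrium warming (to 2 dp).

2.75 K

Total gain g = 0.0882 + 0.097 − 0.119 = 0.0662.
Amplification A = 1/(1 − 0.0662) = 1.071.
ΔT = 2.57 × 1.071 = 2.75 K.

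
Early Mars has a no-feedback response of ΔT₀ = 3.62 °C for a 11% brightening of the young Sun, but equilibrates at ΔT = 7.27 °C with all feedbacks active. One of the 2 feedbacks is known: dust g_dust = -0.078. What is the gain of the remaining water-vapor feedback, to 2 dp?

Amplification A = ΔT/ΔT₀ = 7.27/3.62 = 2.008.
Total gain g = 1 − 1/A = 1 − 1/2.008 = 0.502.
The known gain is -0.078.
g_wv = 0.502 + 0.078 = 0.58.

0.58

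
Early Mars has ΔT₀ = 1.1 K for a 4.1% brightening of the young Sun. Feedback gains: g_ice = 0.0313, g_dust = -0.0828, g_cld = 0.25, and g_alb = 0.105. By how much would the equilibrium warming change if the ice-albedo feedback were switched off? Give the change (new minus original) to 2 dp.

Original: g = 0.3035, ΔT = 1.1/(1−0.3035) = 1.5793 K.
Without ice-albedo: g' = 0.2722, ΔT' = 1.1/(1−0.2722) = 1.5114 K.
Change = 1.5114 − 1.5793 = -0.07 K.

-0.07 K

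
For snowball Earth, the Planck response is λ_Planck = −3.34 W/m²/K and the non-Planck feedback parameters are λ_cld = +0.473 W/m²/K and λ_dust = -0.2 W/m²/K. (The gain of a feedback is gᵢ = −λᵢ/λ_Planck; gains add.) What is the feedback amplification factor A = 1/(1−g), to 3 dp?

Convert to gains: g_cld = 0.473/3.34 = 0.1416; g_dust = -0.2/3.34 = -0.05988.
Total gain g = 0.08172.
A = 1/(1 − 0.08172) = 1.089.

1.089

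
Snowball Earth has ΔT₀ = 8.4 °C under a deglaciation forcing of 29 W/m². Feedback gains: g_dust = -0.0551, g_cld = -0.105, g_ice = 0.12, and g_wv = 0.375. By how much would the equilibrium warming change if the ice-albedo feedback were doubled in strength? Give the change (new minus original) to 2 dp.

2.78 °C

Original: g = 0.3349, ΔT = 8.4/(1−0.3349) = 12.6297 °C.
With doubled ice-albedo: g' = 0.4549, ΔT' = 8.4/(1−0.4549) = 15.4100 °C.
Change = 15.4100 − 12.6297 = 2.78 °C.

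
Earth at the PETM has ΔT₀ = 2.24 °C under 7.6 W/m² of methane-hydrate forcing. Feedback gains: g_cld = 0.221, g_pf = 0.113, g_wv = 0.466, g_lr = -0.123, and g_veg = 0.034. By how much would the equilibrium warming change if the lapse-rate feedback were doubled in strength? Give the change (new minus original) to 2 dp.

-2.31 °C

Original: g = 0.711, ΔT = 2.24/(1−0.711) = 7.7509 °C.
With doubled lapse-rate: g' = 0.588, ΔT' = 2.24/(1−0.588) = 5.4369 °C.
Change = 5.4369 − 7.7509 = -2.31 °C.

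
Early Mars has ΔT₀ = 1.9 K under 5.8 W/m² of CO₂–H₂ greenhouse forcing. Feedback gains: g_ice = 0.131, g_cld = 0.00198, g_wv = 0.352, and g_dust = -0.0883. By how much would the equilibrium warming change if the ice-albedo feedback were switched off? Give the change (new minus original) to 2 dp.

-0.56 K

Original: g = 0.39668, ΔT = 1.9/(1−0.39668) = 3.1492 K.
Without ice-albedo: g' = 0.26568, ΔT' = 1.9/(1−0.26568) = 2.5874 K.
Change = 2.5874 − 3.1492 = -0.56 K.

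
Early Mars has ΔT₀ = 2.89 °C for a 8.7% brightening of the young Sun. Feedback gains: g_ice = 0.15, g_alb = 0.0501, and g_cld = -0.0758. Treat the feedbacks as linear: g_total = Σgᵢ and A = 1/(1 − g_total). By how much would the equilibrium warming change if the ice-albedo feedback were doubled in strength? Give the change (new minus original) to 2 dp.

Original: g = 0.1243, ΔT = 2.89/(1−0.1243) = 3.3002 °C.
With doubled ice-albedo: g' = 0.2743, ΔT' = 2.89/(1−0.2743) = 3.9824 °C.
Change = 3.9824 − 3.3002 = 0.68 °C.

0.68 °C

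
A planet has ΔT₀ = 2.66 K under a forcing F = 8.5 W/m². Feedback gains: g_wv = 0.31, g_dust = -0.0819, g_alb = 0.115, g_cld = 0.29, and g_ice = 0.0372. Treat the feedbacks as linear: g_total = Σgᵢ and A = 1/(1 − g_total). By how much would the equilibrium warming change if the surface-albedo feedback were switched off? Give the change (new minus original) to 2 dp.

Original: g = 0.6703, ΔT = 2.66/(1−0.6703) = 8.0679 K.
Without surface-albedo: g' = 0.5553, ΔT' = 2.66/(1−0.5553) = 5.9816 K.
Change = 5.9816 − 8.0679 = -2.09 K.

-2.09 K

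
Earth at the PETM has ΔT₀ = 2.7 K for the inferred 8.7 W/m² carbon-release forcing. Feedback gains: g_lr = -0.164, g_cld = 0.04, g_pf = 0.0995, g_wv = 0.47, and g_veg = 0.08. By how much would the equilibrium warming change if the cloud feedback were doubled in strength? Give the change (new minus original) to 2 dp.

0.52 K

Original: g = 0.5255, ΔT = 2.7/(1−0.5255) = 5.6902 K.
With doubled cloud: g' = 0.5655, ΔT' = 2.7/(1−0.5655) = 6.2140 K.
Change = 6.2140 − 5.6902 = 0.52 K.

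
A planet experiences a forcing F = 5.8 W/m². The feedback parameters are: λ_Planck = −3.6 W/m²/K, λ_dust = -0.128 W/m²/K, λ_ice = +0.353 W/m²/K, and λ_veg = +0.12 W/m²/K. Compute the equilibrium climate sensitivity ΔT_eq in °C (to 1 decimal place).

1.8 °C

Net feedback parameter λ = (−3.6) + (-0.128) + (+0.353) + (+0.12) = -3.255 W/m²/K.
ΔT = −F/λ = −5.8/(-3.255) = 1.8 °C.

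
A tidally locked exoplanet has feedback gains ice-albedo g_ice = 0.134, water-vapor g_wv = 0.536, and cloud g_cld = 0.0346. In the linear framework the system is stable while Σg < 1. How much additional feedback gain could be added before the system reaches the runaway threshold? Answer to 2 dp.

Current total gain = 0.134 + 0.536 + 0.0346 = 0.7046.
Margin to runaway = 1 − 0.7046 = 0.30.

0.30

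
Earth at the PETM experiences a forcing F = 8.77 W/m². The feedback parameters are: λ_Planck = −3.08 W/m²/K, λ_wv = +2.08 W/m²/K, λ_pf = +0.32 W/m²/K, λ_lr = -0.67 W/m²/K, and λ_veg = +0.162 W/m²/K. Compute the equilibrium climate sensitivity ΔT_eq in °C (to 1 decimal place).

7.4 °C

Net feedback parameter λ = (−3.08) + (+2.08) + (+0.32) + (-0.67) + (+0.162) = -1.188 W/m²/K.
ΔT = −F/λ = −8.77/(-1.188) = 7.4 °C.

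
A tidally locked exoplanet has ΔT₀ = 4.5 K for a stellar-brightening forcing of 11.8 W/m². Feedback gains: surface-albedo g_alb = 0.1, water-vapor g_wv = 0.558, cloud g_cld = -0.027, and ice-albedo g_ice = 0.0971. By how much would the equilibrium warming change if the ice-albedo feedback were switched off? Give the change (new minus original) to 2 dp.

Original: g = 0.7281, ΔT = 4.5/(1−0.7281) = 16.5502 K.
Without ice-albedo: g' = 0.631, ΔT' = 4.5/(1−0.631) = 12.1951 K.
Change = 12.1951 − 16.5502 = -4.36 K.

-4.36 K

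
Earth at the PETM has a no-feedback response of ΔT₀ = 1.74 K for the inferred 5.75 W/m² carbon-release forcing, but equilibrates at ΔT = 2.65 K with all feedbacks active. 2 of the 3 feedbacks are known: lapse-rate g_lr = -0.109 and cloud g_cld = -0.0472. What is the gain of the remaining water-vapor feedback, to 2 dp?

0.50

Amplification A = ΔT/ΔT₀ = 2.65/1.74 = 1.523.
Total gain g = 1 − 1/A = 1 − 1/1.523 = 0.3434.
Known gains sum to -0.109 − 0.0472 = -0.1562.
g_wv = 0.3434 + 0.1562 = 0.50.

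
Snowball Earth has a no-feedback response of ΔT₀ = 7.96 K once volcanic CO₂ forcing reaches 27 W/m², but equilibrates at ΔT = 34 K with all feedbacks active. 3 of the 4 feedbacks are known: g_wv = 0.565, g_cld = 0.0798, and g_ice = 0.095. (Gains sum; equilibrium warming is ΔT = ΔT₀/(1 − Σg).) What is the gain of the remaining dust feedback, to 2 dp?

0.03

Amplification A = ΔT/ΔT₀ = 34/7.96 = 4.271.
Total gain g = 1 − 1/A = 1 − 1/4.271 = 0.7659.
Known gains sum to 0.565 + 0.0798 + 0.095 = 0.7398.
g_dust = 0.7659 − 0.7398 = 0.03.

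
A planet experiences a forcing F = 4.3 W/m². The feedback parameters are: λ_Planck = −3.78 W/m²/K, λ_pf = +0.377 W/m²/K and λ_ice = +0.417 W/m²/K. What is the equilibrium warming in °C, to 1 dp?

Net feedback parameter λ = (−3.78) + (+0.377) + (+0.417) = -2.986 W/m²/K.
ΔT = −F/λ = −4.3/(-2.986) = 1.4 °C.

1.4 °C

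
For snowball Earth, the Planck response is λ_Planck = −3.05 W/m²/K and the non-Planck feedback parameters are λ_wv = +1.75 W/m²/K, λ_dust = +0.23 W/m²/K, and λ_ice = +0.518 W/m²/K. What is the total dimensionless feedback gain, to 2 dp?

0.82

Convert to gains: g_wv = 1.75/3.05 = 0.5738; g_dust = 0.23/3.05 = 0.07541; g_ice = 0.518/3.05 = 0.1698.
Total gain g = 0.81901.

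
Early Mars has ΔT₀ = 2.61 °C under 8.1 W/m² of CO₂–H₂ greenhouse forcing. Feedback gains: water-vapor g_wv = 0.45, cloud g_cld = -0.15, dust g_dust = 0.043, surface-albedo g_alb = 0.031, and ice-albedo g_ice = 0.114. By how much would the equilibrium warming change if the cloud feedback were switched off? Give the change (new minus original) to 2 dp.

Original: g = 0.488, ΔT = 2.61/(1−0.488) = 5.0977 °C.
Without cloud: g' = 0.638, ΔT' = 2.61/(1−0.638) = 7.2099 °C.
Change = 7.2099 − 5.0977 = 2.11 °C.

2.11 °C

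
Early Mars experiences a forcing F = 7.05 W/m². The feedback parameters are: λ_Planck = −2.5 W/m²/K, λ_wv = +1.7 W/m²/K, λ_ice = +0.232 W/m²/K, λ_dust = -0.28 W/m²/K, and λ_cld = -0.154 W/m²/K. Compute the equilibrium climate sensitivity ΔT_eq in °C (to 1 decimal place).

7.0 °C

Net feedback parameter λ = (−2.5) + (+1.7) + (+0.232) + (-0.28) + (-0.154) = -1.002 W/m²/K.
ΔT = −F/λ = −7.05/(-1.002) = 7.0 °C.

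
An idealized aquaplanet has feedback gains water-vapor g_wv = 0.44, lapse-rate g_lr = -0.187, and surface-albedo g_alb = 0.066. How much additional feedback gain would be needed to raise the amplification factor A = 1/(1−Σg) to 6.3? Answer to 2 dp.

0.52

Current total gain = 0.319.
Target gain for A = 6.3: g* = 1 − 1/6.3 = 0.8413.
Additional gain needed = 0.8413 − 0.319 = 0.52.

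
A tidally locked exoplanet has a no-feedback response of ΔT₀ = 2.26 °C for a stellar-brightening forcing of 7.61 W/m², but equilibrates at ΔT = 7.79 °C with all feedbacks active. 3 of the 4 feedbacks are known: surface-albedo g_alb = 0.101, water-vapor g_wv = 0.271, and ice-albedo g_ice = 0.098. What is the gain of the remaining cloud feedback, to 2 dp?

0.24

Amplification A = ΔT/ΔT₀ = 7.79/2.26 = 3.447.
Total gain g = 1 − 1/A = 1 − 1/3.447 = 0.7099.
Known gains sum to 0.101 + 0.271 + 0.098 = 0.47.
g_cld = 0.7099 − 0.47 = 0.24.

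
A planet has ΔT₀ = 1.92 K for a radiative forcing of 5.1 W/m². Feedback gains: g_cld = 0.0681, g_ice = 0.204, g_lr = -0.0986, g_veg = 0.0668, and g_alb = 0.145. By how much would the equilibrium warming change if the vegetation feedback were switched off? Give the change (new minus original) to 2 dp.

-0.31 K

Original: g = 0.3853, ΔT = 1.92/(1−0.3853) = 3.1235 K.
Without vegetation: g' = 0.3185, ΔT' = 1.92/(1−0.3185) = 2.8173 K.
Change = 2.8173 − 3.1235 = -0.31 K.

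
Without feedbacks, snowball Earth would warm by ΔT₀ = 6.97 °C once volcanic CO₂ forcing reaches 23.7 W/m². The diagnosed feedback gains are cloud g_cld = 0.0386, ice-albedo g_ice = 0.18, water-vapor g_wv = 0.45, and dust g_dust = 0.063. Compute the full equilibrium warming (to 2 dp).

25.97 °C

Total gain g = 0.0386 + 0.18 + 0.45 + 0.063 = 0.7316.
Amplification A = 1/(1 − 0.7316) = 3.726.
ΔT = 6.97 × 3.726 = 25.97 °C.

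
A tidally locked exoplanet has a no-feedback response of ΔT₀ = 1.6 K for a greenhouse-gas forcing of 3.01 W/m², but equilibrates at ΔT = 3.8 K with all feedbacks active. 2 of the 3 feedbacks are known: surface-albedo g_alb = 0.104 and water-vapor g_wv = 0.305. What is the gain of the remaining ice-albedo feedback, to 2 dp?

0.17

Amplification A = ΔT/ΔT₀ = 3.8/1.6 = 2.375.
Total gain g = 1 − 1/A = 1 − 1/2.375 = 0.5789.
Known gains sum to 0.104 + 0.305 = 0.409.
g_ice = 0.5789 − 0.409 = 0.17.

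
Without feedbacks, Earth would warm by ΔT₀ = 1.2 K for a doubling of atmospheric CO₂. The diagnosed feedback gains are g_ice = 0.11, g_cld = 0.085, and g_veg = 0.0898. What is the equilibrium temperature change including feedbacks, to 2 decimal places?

1.68 K

Total gain g = 0.11 + 0.085 + 0.0898 = 0.2848.
Amplification A = 1/(1 − 0.2848) = 1.398.
ΔT = 1.2 × 1.398 = 1.68 K.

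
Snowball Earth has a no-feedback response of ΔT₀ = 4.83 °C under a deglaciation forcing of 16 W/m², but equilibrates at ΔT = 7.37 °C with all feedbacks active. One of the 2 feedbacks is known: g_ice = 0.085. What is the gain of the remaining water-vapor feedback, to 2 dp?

Amplification A = ΔT/ΔT₀ = 7.37/4.83 = 1.526.
Total gain g = 1 − 1/A = 1 − 1/1.526 = 0.3447.
The known gain is 0.085.
g_wv = 0.3447 − 0.085 = 0.26.

0.26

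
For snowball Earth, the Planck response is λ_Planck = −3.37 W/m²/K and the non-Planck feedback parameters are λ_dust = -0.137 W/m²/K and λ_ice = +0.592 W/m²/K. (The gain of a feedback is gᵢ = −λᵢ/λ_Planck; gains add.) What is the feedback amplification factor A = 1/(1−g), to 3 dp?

Convert to gains: g_dust = -0.137/3.37 = -0.04065; g_ice = 0.592/3.37 = 0.1757.
Total gain g = 0.13505.
A = 1/(1 − 0.13505) = 1.156.

1.156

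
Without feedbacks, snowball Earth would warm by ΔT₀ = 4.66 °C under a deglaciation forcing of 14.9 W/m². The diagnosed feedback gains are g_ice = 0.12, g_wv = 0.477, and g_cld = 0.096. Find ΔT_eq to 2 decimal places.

Total gain g = 0.12 + 0.477 + 0.096 = 0.693.
Amplification A = 1/(1 − 0.693) = 3.257.
ΔT = 4.66 × 3.257 = 15.18 °C.

15.18 °C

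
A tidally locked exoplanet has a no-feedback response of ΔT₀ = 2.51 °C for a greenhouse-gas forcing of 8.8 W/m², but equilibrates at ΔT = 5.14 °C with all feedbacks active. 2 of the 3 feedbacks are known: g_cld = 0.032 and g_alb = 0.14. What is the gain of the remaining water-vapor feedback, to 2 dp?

0.34

Amplification A = ΔT/ΔT₀ = 5.14/2.51 = 2.048.
Total gain g = 1 − 1/A = 1 − 1/2.048 = 0.5117.
Known gains sum to 0.032 + 0.14 = 0.172.
g_wv = 0.5117 − 0.172 = 0.34.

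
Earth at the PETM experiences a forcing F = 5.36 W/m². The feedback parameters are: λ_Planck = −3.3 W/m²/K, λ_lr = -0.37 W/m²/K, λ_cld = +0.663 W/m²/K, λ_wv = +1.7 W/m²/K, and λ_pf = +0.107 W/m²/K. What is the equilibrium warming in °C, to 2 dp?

Net feedback parameter λ = (−3.3) + (-0.37) + (+0.663) + (+1.7) + (+0.107) = -1.2 W/m²/K.
ΔT = −F/λ = −5.36/(-1.2) = 4.47 °C.

4.47 °C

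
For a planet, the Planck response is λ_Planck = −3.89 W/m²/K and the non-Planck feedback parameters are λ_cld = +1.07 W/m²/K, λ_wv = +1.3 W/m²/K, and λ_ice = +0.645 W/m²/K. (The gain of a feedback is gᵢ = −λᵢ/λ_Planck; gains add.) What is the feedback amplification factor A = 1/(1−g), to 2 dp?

Convert to gains: g_cld = 1.07/3.89 = 0.2751; g_wv = 1.3/3.89 = 0.3342; g_ice = 0.645/3.89 = 0.1658.
Total gain g = 0.7751.
A = 1/(1 − 0.7751) = 4.45.

4.45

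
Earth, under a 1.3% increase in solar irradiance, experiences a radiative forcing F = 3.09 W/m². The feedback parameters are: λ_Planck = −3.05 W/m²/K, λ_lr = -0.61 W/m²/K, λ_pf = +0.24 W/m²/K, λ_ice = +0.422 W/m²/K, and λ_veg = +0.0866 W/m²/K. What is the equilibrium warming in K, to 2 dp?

1.06 K

Net feedback parameter λ = (−3.05) + (-0.61) + (+0.24) + (+0.422) + (+0.0866) = -2.9114 W/m²/K.
ΔT = −F/λ = −3.09/(-2.9114) = 1.06 K.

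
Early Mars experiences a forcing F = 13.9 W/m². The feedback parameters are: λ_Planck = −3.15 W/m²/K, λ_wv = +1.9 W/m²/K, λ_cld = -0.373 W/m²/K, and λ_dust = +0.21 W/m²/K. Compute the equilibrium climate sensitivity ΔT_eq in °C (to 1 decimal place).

Net feedback parameter λ = (−3.15) + (+1.9) + (-0.373) + (+0.21) = -1.413 W/m²/K.
ΔT = −F/λ = −13.9/(-1.413) = 9.8 °C.

9.8 °C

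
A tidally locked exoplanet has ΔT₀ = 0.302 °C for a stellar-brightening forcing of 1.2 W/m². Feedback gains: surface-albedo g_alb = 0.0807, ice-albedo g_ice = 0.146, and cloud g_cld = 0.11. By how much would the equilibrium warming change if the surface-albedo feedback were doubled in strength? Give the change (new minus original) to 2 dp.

0.06 °C

Original: g = 0.3367, ΔT = 0.302/(1−0.3367) = 0.4553 °C.
With doubled surface-albedo: g' = 0.4174, ΔT' = 0.302/(1−0.4174) = 0.5184 °C.
Change = 0.5184 − 0.4553 = 0.06 °C.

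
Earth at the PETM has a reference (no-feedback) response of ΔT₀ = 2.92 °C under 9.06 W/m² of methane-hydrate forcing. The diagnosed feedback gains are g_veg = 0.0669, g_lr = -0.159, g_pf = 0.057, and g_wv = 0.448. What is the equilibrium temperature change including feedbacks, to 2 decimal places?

Total gain g = 0.0669 − 0.159 + 0.057 + 0.448 = 0.4129.
Amplification A = 1/(1 − 0.4129) = 1.703.
ΔT = 2.92 × 1.703 = 4.97 °C.

4.97 °C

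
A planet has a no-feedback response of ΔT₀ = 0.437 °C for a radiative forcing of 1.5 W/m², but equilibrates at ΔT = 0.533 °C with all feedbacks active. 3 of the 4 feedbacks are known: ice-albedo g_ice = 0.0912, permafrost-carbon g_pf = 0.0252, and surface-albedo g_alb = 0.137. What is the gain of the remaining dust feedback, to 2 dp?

Amplification A = ΔT/ΔT₀ = 0.533/0.437 = 1.22.
Total gain g = 1 − 1/A = 1 − 1/1.22 = 0.1803.
Known gains sum to 0.0912 + 0.0252 + 0.137 = 0.2534.
g_dust = 0.1803 − 0.2534 = -0.07.

-0.07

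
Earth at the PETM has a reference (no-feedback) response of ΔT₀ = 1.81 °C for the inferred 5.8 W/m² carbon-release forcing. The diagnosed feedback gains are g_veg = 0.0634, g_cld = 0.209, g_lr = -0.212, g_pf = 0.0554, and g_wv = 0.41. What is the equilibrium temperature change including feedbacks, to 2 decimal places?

3.82 °C

Total gain g = 0.0634 + 0.209 − 0.212 + 0.0554 + 0.41 = 0.5258.
Amplification A = 1/(1 − 0.5258) = 2.109.
ΔT = 1.81 × 2.109 = 3.82 °C.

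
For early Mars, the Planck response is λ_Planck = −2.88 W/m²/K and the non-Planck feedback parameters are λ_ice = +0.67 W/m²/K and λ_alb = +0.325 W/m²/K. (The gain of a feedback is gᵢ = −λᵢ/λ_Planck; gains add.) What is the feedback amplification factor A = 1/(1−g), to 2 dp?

1.53

Convert to gains: g_ice = 0.67/2.88 = 0.2326; g_alb = 0.325/2.88 = 0.1128.
Total gain g = 0.3454.
A = 1/(1 − 0.3454) = 1.53.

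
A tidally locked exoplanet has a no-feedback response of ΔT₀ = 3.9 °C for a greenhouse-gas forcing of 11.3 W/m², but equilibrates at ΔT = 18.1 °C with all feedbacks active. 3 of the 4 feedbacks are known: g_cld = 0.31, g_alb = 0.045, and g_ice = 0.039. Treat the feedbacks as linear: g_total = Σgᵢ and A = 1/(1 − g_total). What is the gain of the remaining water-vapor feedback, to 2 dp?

Amplification A = ΔT/ΔT₀ = 18.1/3.9 = 4.641.
Total gain g = 1 − 1/A = 1 − 1/4.641 = 0.7845.
Known gains sum to 0.31 + 0.045 + 0.039 = 0.394.
g_wv = 0.7845 − 0.394 = 0.39.

0.39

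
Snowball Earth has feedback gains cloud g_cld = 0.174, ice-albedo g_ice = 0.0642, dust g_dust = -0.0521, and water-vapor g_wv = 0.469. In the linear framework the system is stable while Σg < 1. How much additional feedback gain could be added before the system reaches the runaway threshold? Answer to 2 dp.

Current total gain = 0.174 + 0.0642 − 0.0521 + 0.469 = 0.6551.
Margin to runaway = 1 − 0.6551 = 0.34.

0.34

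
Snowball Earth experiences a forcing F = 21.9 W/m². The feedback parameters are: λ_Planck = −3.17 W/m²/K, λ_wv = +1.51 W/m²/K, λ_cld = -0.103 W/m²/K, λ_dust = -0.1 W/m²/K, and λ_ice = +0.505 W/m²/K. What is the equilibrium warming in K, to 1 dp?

16.1 K

Net feedback parameter λ = (−3.17) + (+1.51) + (-0.103) + (-0.1) + (+0.505) = -1.358 W/m²/K.
ΔT = −F/λ = −21.9/(-1.358) = 16.1 K.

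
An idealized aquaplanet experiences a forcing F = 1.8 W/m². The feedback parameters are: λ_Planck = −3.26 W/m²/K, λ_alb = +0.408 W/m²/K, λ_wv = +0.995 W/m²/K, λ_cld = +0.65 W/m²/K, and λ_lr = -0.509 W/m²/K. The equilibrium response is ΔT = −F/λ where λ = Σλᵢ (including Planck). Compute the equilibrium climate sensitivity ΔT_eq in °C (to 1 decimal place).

1.0 °C

Net feedback parameter λ = (−3.26) + (+0.408) + (+0.995) + (+0.65) + (-0.509) = -1.716 W/m²/K.
ΔT = −F/λ = −1.8/(-1.716) = 1.0 °C.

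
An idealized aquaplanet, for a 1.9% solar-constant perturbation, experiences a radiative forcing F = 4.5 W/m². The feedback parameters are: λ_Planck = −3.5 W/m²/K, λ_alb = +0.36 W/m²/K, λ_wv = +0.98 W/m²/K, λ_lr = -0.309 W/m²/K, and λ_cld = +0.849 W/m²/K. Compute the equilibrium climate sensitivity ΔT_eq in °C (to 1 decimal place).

Net feedback parameter λ = (−3.5) + (+0.36) + (+0.98) + (-0.309) + (+0.849) = -1.62 W/m²/K.
ΔT = −F/λ = −4.5/(-1.62) = 2.8 °C.

2.8 °C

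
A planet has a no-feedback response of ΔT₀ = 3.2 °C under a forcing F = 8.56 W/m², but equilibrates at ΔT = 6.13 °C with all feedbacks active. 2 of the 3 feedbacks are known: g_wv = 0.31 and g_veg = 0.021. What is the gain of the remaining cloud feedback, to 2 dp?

0.15

Amplification A = ΔT/ΔT₀ = 6.13/3.2 = 1.916.
Total gain g = 1 − 1/A = 1 − 1/1.916 = 0.4781.
Known gains sum to 0.31 + 0.021 = 0.331.
g_cld = 0.4781 − 0.331 = 0.15.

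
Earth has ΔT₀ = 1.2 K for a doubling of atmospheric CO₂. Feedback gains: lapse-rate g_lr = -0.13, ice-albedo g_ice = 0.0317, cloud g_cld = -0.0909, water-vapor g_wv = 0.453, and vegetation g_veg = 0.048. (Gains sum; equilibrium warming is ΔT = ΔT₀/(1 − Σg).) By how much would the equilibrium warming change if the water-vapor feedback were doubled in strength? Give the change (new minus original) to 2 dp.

Original: g = 0.3118, ΔT = 1.2/(1−0.3118) = 1.7437 K.
With doubled water-vapor: g' = 0.7648, ΔT' = 1.2/(1−0.7648) = 5.1020 K.
Change = 5.1020 − 1.7437 = 3.36 K.

3.36 K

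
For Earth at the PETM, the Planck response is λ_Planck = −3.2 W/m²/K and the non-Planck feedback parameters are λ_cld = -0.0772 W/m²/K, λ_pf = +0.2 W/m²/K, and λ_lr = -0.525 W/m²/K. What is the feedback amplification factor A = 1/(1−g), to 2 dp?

0.89

Convert to gains: g_cld = -0.0772/3.2 = -0.02413; g_pf = 0.2/3.2 = 0.0625; g_lr = -0.525/3.2 = -0.1641.
Total gain g = -0.12573.
A = 1/(1 + 0.12573) = 0.89.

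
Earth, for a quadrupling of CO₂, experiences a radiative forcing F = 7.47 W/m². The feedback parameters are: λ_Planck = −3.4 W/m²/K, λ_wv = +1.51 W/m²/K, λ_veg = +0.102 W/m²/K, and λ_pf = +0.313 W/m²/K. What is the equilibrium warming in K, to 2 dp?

Net feedback parameter λ = (−3.4) + (+1.51) + (+0.102) + (+0.313) = -1.475 W/m²/K.
ΔT = −F/λ = −7.47/(-1.475) = 5.06 K.

5.06 K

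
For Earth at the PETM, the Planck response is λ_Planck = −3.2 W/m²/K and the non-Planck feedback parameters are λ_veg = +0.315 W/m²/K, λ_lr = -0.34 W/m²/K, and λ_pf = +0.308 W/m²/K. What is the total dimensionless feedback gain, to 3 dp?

Convert to gains: g_veg = 0.315/3.2 = 0.09844; g_lr = -0.34/3.2 = -0.1062; g_pf = 0.308/3.2 = 0.09625.
Total gain g = 0.08849.

0.088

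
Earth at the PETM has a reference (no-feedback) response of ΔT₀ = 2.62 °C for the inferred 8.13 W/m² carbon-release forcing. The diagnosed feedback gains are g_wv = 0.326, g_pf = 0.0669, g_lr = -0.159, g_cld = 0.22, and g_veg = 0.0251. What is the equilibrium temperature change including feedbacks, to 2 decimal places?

5.03 °C

Total gain g = 0.326 + 0.0669 − 0.159 + 0.22 + 0.0251 = 0.479.
Amplification A = 1/(1 − 0.479) = 1.919.
ΔT = 2.62 × 1.919 = 5.03 °C.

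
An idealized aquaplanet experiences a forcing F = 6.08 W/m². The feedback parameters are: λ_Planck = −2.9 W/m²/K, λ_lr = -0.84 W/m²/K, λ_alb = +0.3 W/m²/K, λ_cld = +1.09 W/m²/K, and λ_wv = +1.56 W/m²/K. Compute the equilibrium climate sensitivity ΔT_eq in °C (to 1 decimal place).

7.7 °C

Net feedback parameter λ = (−2.9) + (-0.84) + (+0.3) + (+1.09) + (+1.56) = -0.79 W/m²/K.
ΔT = −F/λ = −6.08/(-0.79) = 7.7 °C.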